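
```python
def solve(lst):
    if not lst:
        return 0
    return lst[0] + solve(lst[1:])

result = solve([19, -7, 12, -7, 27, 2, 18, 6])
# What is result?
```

19 + (-7) + 12 + (-7) + 27 + 2 + 18 + 6 + 0 = 70

Answer: 70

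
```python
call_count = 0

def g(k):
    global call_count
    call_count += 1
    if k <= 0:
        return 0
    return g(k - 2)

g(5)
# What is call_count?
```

Linear recursion stepping by 2: 4 calls from k=5 down to ≤0.

Answer: 4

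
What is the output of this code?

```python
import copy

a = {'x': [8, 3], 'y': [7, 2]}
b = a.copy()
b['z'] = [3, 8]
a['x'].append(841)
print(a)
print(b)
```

Key concept: shallow copy of dict with mutable values.
Step by step:
`a = {'x': [8, 3], 'y': [7, 2]}` → a = {'x': [8, 3], 'y': [7, 2]}
`b = a.copy()` → b = {'x': [8, 3], 'y': [7, 2]}
`b['z'] = [3, 8]` → b = {'x': [8, 3], 'y': [7, 2], 'z': [3, 8]}
`a['x'].append(841)` → a = {'x': [8, 3, 841], 'y': [7, 2]}; b = {'x': [8, 3, 841], 'y': [7, 2], 'z': [3, 8]}
`print(a)` → prints {'x': [8, 3, 841], 'y': [7, 2]}
`print(b)` → prints {'x': [8, 3, 841], 'y': [7, 2], 'z': [3, 8]}

Answer:
{'x': [8, 3, 841], 'y': [7, 2]}
{'x': [8, 3, 841], 'y': [7, 2], 'z': [3, 8]}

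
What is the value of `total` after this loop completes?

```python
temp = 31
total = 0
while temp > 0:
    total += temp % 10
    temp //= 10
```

Sum digits of 31
`total` takes the values: 0 → 1 → 4

Answer: 4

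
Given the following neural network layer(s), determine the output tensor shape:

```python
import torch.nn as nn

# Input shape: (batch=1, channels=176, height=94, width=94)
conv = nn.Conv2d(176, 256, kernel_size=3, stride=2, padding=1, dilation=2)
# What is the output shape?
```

Input: (1, 176, 94, 94) -> Output: (1, 256, 46, 46)

Answer: (1, 256, 46, 46)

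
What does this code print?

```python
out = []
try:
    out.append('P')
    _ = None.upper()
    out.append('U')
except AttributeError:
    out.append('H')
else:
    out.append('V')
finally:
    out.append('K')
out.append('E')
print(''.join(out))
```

Execution trace: 'P' (try body) → 'H' (except AttributeError) → 'K' (finally) → 'E' (after the try/except). Output: PHKE

Answer: PHKE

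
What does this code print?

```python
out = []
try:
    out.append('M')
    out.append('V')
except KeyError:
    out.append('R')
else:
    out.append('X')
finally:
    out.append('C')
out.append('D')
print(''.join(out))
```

Execution trace: 'M' (try body) → 'V' (try body, no exception) → 'X' (else) → 'C' (finally) → 'D' (after the try/except). Output: MVXCD

Answer: MVXCD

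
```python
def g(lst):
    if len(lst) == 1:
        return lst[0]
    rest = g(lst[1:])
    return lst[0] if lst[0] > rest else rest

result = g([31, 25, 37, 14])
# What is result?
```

Recursive max over [31, 25, 37, 14] = 37

Answer: 37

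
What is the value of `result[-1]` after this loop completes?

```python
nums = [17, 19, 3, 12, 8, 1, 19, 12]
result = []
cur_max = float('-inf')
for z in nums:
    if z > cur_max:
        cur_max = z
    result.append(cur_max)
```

Running max ends at 19
`result` takes the values: [] → [17] → [17, 19] → [17, 19, 19] → [17, 19, 19, 19] → [17, 19, 19, 19, 19] → [17, 19, 19, 19, 19, 19] → [17, 19, 19, 19, 19, 19, 19] → [17, 19, 19, 19, 19, 19, 19, 19]
So `result[-1]` = 19

Answer: 19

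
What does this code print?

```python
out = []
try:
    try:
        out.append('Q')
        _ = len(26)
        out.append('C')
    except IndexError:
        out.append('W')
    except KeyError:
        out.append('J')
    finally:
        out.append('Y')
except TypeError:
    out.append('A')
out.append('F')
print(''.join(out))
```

Execution trace: 'Q' (try body) → 'Y' (finally) → 'A' (outer except TypeError) → 'F' (after the try/except). Output: QYAF

Answer: QYAF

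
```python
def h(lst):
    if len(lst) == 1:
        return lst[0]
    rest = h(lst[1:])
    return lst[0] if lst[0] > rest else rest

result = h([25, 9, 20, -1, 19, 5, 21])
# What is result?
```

Recursive max over [25, 9, 20, -1, 19, 5, 21] = 25

Answer: 25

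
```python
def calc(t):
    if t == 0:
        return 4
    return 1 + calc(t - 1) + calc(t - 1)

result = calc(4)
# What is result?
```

calc(t) = 1 + 2·calc(t-1), calc(0)=4. Closed form: (4+1)·2^4 - 1 = 79.

Answer: 79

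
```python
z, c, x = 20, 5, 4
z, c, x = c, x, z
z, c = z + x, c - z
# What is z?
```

Trace:
`z, c, x = 20, 5, 4` → z = 20; c = 5; x = 4
`z, c, x = c, x, z` → z = 5; c = 4; x = 20
`z, c = z + x, c - z` → z = 25; c = -1
So z = 25

Answer: 25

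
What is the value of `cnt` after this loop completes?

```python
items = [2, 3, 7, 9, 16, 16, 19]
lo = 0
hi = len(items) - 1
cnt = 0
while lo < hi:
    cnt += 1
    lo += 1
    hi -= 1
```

Iterations until pointers meet (list length 7)
`cnt` takes the values: 0 → 1 → 2 → 3

Answer: 3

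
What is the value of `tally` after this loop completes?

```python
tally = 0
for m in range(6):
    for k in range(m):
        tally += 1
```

Triangle number: 0+1+2+...+5
`tally` takes the values: 0 → 1 → 2 → 3 → 4 → 5 → 6 → 7 → 8 → 9 → 10 → 11 → 12 → 13 → 14 → 15

Answer: 15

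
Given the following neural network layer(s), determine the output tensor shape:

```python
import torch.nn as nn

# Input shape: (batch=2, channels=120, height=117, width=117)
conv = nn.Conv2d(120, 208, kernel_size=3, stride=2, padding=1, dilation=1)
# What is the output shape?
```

Input: (2, 120, 117, 117) -> Output: (2, 208, 59, 59)

Answer: (2, 208, 59, 59)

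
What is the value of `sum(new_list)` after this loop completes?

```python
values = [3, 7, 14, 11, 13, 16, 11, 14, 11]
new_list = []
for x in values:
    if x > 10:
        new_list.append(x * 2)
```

Sum of doubled values > 10
`new_list` takes the values: [] → [28] → [28, 22] → [28, 22, 26] → [28, 22, 26, 32] → [28, 22, 26, 32, 22] → [28, 22, 26, 32, 22, 28] → [28, 22, 26, 32, 22, 28, 22]
So `sum(new_list)` = 180

Answer: 180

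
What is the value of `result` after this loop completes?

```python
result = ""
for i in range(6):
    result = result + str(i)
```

Concatenate digits 0 to 5
`result` takes the values: "" → "0" → "01" → "012" → "0123" → "01234" → "012345"

Answer: "012345"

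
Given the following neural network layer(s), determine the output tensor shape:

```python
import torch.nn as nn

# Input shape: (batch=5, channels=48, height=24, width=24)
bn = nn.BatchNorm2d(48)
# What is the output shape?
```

Input: (5, 48, 24, 24) -> Output: (5, 48, 24, 24)

Answer: (5, 48, 24, 24)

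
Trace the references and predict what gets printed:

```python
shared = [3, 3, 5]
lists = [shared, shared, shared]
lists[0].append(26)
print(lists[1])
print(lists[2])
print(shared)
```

Key concept: list of same reference.
Step by step:
`shared = [3, 3, 5]` → shared = [3, 3, 5]
`lists = [shared, shared, shared]` → lists = [[3, 3, 5], [3, 3, 5], [3, 3, 5]]
`lists[0].append(26)` → shared = [3, 3, 5, 26]; lists = [[3, 3, 5, 26], [3, 3, 5, 26], [3, 3, 5, 26]]
`print(lists[1])` → prints [3, 3, 5, 26]
`print(lists[2])` → prints [3, 3, 5, 26]
`print(shared)` → prints [3, 3, 5, 26]

Answer:
[3, 3, 5, 26]
[3, 3, 5, 26]
[3, 3, 5, 26]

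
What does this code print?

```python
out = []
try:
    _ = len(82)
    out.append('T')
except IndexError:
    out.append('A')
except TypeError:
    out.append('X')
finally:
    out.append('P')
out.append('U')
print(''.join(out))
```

Execution trace: 'X' (except TypeError) → 'P' (finally) → 'U' (after the try/except). Output: XPU

Answer: XPU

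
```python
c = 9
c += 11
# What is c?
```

Trace:
`c = 9` → c = 9
`c += 11` → c = 20
So c = 20

Answer: 20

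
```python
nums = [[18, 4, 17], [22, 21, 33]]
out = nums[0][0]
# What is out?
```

Trace:
`nums = [[18, 4, 17], [22, 21, 33]]` → nums = [[18, 4, 17], [22, 21, 33]]
`out = nums[0][0]` → out = 18
So out = 18

Answer: 18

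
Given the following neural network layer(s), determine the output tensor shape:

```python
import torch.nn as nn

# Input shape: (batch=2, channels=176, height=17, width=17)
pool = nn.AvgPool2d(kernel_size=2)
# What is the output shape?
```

Input: (2, 176, 17, 17) -> Output: (2, 176, 8, 8)

Answer: (2, 176, 8, 8)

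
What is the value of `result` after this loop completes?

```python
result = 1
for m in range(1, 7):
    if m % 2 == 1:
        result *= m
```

Product of odd numbers 1 to 6
`result` takes the values: 1 → 3 → 15

Answer: 15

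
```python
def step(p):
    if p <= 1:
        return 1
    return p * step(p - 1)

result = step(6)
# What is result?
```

step(6) = 6 * 5 * 4 * 3 * 2 * 1 = 720

Answer: 720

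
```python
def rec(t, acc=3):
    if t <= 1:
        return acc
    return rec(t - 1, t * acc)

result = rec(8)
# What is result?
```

Accumulator trace (n, acc): (8, 3) -> (7, 24) -> (6, 168) -> (5, 1008) -> (4, 5040) -> (3, 20160) -> (2, 60480) -> (1, 120960) -> return 120960

Answer: 120960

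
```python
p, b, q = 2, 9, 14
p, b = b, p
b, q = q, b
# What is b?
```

Trace:
`p, b, q = 2, 9, 14` → p = 2; b = 9; q = 14
`p, b = b, p` → p = 9; b = 2
`b, q = q, b` → b = 14; q = 2
So b = 14

Answer: 14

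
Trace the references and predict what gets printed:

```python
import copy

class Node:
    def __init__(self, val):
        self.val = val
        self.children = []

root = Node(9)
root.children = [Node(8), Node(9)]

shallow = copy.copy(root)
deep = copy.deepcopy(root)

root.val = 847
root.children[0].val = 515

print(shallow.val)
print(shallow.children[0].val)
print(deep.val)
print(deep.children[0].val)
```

Key concept: deep copy with custom objects.
Step by step:
`root = Node(9)` → root = Node(val=9, children=[])
`root.children = [Node(8), Node(9)]` → root = Node(val=9, children=[Node(val=8, children=[]), Node(val=9, children=[])])
`shallow = copy.copy(root)` → shallow = Node(val=9, children=[Node(val=8, children=[]), Node(val=9, children=[])])
`deep = copy.deepcopy(root)` → deep = Node(val=9, children=[Node(val=8, children=[]), Node(val=9, children=[])])
`root.val = 847` → root = Node(val=847, children=[Node(val=8, children=[]), Node(val=9, children=[])])
`root.children[0].val = 515` → root = Node(val=847, children=[Node(val=515, children=[]), Node(val=9, children=[])]); shallow = Node(val=9, children=[Node(val=515, children=[]), Node(val=9, children=[])])
`print(shallow.val)` → prints 9
`print(shallow.children[0].val)` → prints 515
`print(deep.val)` → prints 9
`print(deep.children[0].val)` → prints 8

Answer:
9
515
9
8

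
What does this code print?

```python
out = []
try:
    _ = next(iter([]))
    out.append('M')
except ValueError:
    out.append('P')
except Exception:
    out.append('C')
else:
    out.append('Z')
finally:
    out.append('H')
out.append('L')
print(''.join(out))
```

Execution trace: 'C' (except Exception) → 'H' (finally) → 'L' (after the try/except). Output: CHL

Answer: CHL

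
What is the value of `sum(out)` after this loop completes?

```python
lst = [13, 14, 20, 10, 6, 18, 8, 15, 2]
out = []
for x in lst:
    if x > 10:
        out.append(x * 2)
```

Sum of doubled values > 10
`out` takes the values: [] → [26] → [26, 28] → [26, 28, 40] → [26, 28, 40, 36] → [26, 28, 40, 36, 30]
So `sum(out)` = 160

Answer: 160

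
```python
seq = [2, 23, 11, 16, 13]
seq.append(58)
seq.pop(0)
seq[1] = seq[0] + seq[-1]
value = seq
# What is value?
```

Trace:
`seq = [2, 23, 11, 16, 13]` → seq = [2, 23, 11, 16, 13]
`seq.append(58)` → seq = [2, 23, 11, 16, 13, 58]
`seq.pop(0)` → seq = [23, 11, 16, 13, 58]
`seq[1] = seq[0] + seq[-1]` → seq = [23, 81, 16, 13, 58]
`value = seq` → value = [23, 81, 16, 13, 58]
So value = [23, 81, 16, 13, 58]

Answer: [23, 81, 16, 13, 58]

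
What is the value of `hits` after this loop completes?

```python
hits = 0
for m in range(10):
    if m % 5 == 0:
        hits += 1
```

Count numbers divisible by 5 in range(10)
`hits` takes the values: 0 → 1 → 2

Answer: 2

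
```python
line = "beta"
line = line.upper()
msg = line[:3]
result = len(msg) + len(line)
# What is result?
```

Trace:
`line = "beta"` → line = 'beta'
`line = line.upper()` → line = 'BETA'
`msg = line[:3]` → msg = 'BET'
`result = len(msg) + len(line)` → result = 7
So result = 7

Answer: 7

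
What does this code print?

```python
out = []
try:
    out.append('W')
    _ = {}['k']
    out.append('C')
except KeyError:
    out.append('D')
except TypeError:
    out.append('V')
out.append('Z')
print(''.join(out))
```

Execution trace: 'W' (try body) → 'D' (except KeyError) → 'Z' (after the try/except). Output: WDZ

Answer: WDZ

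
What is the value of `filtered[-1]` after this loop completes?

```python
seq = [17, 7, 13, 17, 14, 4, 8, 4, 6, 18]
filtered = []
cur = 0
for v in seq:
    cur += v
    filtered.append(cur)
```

Cumulative sum ends at 108
`filtered` takes the values: [] → [17] → [17, 24] → [17, 24, 37] → [17, 24, 37, 54] → [17, 24, 37, 54, 68] → [17, 24, 37, 54, 68, 72] → [17, 24, 37, 54, 68, 72, 80] → [17, 24, 37, 54, 68, 72, 80, 84] → [17, 24, 37, 54, 68, 72, 80, 84, 90] → [17, 24, 37, 54, 68, 72, 80, 84, 90, 108]
So `filtered[-1]` = 108

Answer: 108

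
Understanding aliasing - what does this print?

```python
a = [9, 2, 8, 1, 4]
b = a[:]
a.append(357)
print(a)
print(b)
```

Key concept: slice [:] creates copy.
Step by step:
`a = [9, 2, 8, 1, 4]` → a = [9, 2, 8, 1, 4]
`b = a[:]` → b = [9, 2, 8, 1, 4]
`a.append(357)` → a = [9, 2, 8, 1, 4, 357]
`print(a)` → prints [9, 2, 8, 1, 4, 357]
`print(b)` → prints [9, 2, 8, 1, 4]

Answer:
[9, 2, 8, 1, 4, 357]
[9, 2, 8, 1, 4]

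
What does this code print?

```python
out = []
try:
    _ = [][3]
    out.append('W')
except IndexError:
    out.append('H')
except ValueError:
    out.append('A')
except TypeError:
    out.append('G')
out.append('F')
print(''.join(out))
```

Execution trace: 'H' (except IndexError) → 'F' (after the try/except). Output: HF

Answer: HF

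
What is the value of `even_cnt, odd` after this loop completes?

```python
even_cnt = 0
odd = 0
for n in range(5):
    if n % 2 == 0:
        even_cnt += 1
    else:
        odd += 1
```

Count evens and odds in range(5)
`even_cnt, odd` takes the values: (0, 0) → (1, 0) → (1, 1) → (2, 1) → (2, 2) → (3, 2)

Answer: 3, 2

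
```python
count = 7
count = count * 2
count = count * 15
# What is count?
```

Trace:
`count = 7` → count = 7
`count = count * 2` → count = 14
`count = count * 15` → count = 210
So count = 210

Answer: 210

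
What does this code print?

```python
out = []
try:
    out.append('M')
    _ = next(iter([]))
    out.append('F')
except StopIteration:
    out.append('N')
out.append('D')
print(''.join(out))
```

Execution trace: 'M' (try body) → 'N' (except StopIteration) → 'D' (after the try/except). Output: MND

Answer: MND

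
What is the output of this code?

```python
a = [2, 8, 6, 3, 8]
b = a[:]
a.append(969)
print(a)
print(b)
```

Key concept: slice [:] creates copy.
Step by step:
`a = [2, 8, 6, 3, 8]` → a = [2, 8, 6, 3, 8]
`b = a[:]` → b = [2, 8, 6, 3, 8]
`a.append(969)` → a = [2, 8, 6, 3, 8, 969]
`print(a)` → prints [2, 8, 6, 3, 8, 969]
`print(b)` → prints [2, 8, 6, 3, 8]

Answer:
[2, 8, 6, 3, 8, 969]
[2, 8, 6, 3, 8]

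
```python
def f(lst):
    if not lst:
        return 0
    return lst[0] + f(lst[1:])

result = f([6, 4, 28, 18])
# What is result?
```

6 + 4 + 28 + 18 + 0 = 56

Answer: 56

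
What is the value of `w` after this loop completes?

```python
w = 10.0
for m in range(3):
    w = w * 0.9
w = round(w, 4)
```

Exponential decay: 10.0 * 0.9^3
`w` takes the values: 10.0 → 9.0 → 8.1 → 7.29

Answer: 7.29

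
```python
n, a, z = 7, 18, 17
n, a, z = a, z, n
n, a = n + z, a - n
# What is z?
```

Trace:
`n, a, z = 7, 18, 17` → n = 7; a = 18; z = 17
`n, a, z = a, z, n` → n = 18; a = 17; z = 7
`n, a = n + z, a - n` → n = 25; a = -1
So z = 7

Answer: 7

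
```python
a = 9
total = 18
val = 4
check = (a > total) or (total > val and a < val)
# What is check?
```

Trace:
`a = 9` → a = 9
`total = 18` → total = 18
`val = 4` → val = 4
`check = (a > total) or (total > val and a < val)` → check = False
So check = False

Answer: False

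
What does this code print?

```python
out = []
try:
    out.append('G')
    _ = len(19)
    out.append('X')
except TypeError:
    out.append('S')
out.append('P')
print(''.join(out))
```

Execution trace: 'G' (try body) → 'S' (except TypeError) → 'P' (after the try/except). Output: GSP

Answer: GSP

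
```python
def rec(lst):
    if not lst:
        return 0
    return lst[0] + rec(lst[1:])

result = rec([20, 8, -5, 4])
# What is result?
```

20 + 8 + (-5) + 4 + 0 = 27

Answer: 27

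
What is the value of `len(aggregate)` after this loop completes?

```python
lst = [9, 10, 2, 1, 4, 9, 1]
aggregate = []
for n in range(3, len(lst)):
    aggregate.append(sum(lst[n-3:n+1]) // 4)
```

Number of 4-element averages
`aggregate` takes the values: [] → [5] → [5, 4] → [5, 4, 4] → [5, 4, 4, 3]
So `len(aggregate)` = 4

Answer: 4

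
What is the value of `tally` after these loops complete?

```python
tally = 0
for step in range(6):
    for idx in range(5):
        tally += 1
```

6 * 5 = 30
`tally` takes the values: 0 → 1 → 2 → 3 → 4 → 5 → 6 → 7 → 8 → 9 → 10 → 11 → 12 → 13 → 14 → 15 → 16 → 17 → 18 → 19 → 20 → 21 → 22 → 23 → 24 → 25 → 26 → 27 → 28 → 29 → 30

Answer: 30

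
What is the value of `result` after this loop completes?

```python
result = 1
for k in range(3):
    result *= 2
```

2^3 = 8
`result` takes the values: 1 → 2 → 4 → 8

Answer: 8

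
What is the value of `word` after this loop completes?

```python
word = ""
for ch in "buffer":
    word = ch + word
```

Reverse 'buffer'
`word` takes the values: "" → "b" → "ub" → "fub" → "ffub" → "effub" → "reffub"

Answer: "reffub"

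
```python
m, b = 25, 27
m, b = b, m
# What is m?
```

Trace:
`m, b = 25, 27` → m = 25; b = 27
`m, b = b, m` → m = 27; b = 25
So m = 27

Answer: 27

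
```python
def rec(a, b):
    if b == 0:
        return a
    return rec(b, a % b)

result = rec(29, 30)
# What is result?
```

rec(29, 30) -> rec(30, 29) -> rec(29, 1) -> rec(1, 0) -> 1

Answer: 1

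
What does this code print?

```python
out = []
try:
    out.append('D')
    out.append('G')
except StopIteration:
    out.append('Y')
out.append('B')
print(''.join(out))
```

Execution trace: 'D' (try body) → 'G' (try body, no exception) → 'B' (after the try/except). Output: DGB

Answer: DGB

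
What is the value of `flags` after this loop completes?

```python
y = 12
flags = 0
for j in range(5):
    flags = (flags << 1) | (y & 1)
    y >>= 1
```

Reverse lowest 5 bits of 12
`flags` takes the values: 0 → 1 → 3 → 6

Answer: 6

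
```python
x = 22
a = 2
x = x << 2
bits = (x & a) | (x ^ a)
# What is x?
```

Trace:
`x = 22` → x = 22
`a = 2` → a = 2
`x = x << 2` → x = 88
`bits = (x & a) | (x ^ a)` → bits = 90
So x = 88

Answer: 88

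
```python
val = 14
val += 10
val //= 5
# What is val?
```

Trace:
`val = 14` → val = 14
`val += 10` → val = 24
`val //= 5` → val = 4
So val = 4

Answer: 4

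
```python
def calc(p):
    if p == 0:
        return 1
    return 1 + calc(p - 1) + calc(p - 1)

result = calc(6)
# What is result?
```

calc(p) = 1 + 2·calc(p-1), calc(0)=1. Closed form: (1+1)·2^6 - 1 = 127.

Answer: 127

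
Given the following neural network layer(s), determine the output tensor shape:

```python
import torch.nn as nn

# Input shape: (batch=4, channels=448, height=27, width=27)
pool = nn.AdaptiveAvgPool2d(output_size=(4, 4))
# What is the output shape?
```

Input: (4, 448, 27, 27) -> Output: (4, 448, 4, 4)

Answer: (4, 448, 4, 4)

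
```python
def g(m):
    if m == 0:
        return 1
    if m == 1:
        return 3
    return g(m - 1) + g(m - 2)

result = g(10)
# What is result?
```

Build up from base cases: g(0)=1, g(1)=3, g(2)=4, g(3)=7, g(4)=11, g(5)=18, g(6)=29, ..., g(10)=199

Answer: 199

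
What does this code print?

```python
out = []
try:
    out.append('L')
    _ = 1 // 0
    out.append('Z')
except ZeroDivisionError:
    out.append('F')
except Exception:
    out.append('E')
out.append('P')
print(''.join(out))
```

Execution trace: 'L' (try body) → 'F' (except ZeroDivisionError) → 'P' (after the try/except). Output: LFP

Answer: LFP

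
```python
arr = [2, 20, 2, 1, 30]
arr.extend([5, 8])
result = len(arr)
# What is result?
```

Trace:
`arr = [2, 20, 2, 1, 30]` → arr = [2, 20, 2, 1, 30]
`arr.extend([5, 8])` → arr = [2, 20, 2, 1, 30, 5, 8]
`result = len(arr)` → result = 7
So result = 7

Answer: 7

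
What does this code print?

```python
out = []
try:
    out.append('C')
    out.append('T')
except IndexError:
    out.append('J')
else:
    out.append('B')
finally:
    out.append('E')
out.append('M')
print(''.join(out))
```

Execution trace: 'C' (try body) → 'T' (try body, no exception) → 'B' (else) → 'E' (finally) → 'M' (after the try/except). Output: CTBEM

Answer: CTBEM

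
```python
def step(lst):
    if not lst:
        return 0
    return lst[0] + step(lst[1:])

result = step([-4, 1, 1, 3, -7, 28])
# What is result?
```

(-4) + 1 + 1 + 3 + (-7) + 28 + 0 = 22

Answer: 22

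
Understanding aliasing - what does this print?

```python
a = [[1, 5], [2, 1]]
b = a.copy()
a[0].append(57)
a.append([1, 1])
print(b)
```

Key concept: shallow copy with nested lists.
Step by step:
`a = [[1, 5], [2, 1]]` → a = [[1, 5], [2, 1]]
`b = a.copy()` → b = [[1, 5], [2, 1]]
`a[0].append(57)` → a = [[1, 5, 57], [2, 1]]; b = [[1, 5, 57], [2, 1]]
`a.append([1, 1])` → a = [[1, 5, 57], [2, 1], [1, 1]]
`print(b)` → prints [[1, 5, 57], [2, 1]]

Answer: [[1, 5, 57], [2, 1]]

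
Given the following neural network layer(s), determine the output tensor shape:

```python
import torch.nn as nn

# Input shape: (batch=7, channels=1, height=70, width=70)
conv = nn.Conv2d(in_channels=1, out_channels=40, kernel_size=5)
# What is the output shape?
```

Input: (7, 1, 70, 70) -> Output: (7, 40, 66, 66)

Answer: (7, 40, 66, 66)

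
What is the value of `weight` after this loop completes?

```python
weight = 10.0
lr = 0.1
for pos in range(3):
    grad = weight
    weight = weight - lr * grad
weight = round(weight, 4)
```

Gradient descent: w = 10.0 * (1 - 0.1)^3
`weight` takes the values: 10.0 → 9.0 → 8.1 → 7.29

Answer: 7.29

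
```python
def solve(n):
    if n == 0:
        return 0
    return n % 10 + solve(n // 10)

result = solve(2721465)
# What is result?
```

Sum of digits of 2721465: 5 + 6 + 4 + 1 + 2 + 7 + 2 = 27

Answer: 27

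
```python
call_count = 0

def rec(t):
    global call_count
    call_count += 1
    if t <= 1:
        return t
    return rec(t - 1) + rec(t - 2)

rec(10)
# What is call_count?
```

Calls(t) = 1 + Calls(t-1) + Calls(t-2); Calls(0)=Calls(1)=1. For t=10 this gives 177.

Answer: 177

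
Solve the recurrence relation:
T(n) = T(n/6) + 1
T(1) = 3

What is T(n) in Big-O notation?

Each step divides n by 6 and adds 1. After log_6(n) steps we reach T(1)=3. So T(n) = 1·log_6(n) + 3 = O(log n).

Answer: O(log n)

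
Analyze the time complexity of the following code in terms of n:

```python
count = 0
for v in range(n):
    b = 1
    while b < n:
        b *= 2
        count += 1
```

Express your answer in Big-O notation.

Each loop level contributes: n × log n. Multiplying the contributions gives O(n log n).

Answer: O(n log n)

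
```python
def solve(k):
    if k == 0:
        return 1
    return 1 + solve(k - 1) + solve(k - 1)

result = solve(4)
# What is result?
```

solve(k) = 1 + 2·solve(k-1), solve(0)=1. Closed form: (1+1)·2^4 - 1 = 31.

Answer: 31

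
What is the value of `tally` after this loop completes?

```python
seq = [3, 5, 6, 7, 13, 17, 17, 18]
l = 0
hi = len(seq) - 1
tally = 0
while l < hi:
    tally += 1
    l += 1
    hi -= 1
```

Iterations until pointers meet (list length 8)
`tally` takes the values: 0 → 1 → 2 → 3 → 4

Answer: 4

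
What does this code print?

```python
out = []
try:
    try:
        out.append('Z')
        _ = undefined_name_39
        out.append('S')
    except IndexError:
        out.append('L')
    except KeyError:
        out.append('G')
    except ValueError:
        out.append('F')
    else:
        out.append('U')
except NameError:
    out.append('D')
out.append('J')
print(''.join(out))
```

Execution trace: 'Z' (try body) → 'D' (outer except NameError) → 'J' (after the try/except). Output: ZDJ

Answer: ZDJ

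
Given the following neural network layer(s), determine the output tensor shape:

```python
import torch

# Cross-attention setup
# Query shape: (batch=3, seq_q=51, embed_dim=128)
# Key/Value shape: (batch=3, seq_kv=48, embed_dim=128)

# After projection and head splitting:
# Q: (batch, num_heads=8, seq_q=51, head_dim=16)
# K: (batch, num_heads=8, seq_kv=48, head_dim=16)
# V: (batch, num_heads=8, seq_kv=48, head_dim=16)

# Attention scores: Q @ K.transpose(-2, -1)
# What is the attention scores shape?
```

Input: (3, 51, 128) -> Output: (3, 8, 51, 48)

Answer: (3, 8, 51, 48)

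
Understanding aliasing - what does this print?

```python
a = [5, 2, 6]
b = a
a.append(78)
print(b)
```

Key concept: basic list aliasing.
Step by step:
`a = [5, 2, 6]` → a = [5, 2, 6]
`b = a` → b = [5, 2, 6] (same object as a)
`a.append(78)` → a = [5, 2, 6, 78] (same object as b); b = [5, 2, 6, 78] (same object as a)
`print(b)` → prints [5, 2, 6, 78]

Answer: [5, 2, 6, 78]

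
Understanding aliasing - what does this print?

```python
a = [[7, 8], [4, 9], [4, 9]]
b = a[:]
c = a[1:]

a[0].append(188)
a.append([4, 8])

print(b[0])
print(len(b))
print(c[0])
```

Key concept: slice with nested mutation.
Step by step:
`a = [[7, 8], [4, 9], [4, 9]]` → a = [[7, 8], [4, 9], [4, 9]]
`b = a[:]` → b = [[7, 8], [4, 9], [4, 9]]
`c = a[1:]` → c = [[4, 9], [4, 9]]
`a[0].append(188)` → a = [[7, 8, 188], [4, 9], [4, 9]]; b = [[7, 8, 188], [4, 9], [4, 9]]
`a.append([4, 8])` → a = [[7, 8, 188], [4, 9], [4, 9], [4, 8]]
`print(b[0])` → prints [7, 8, 188]
`print(len(b))` → prints 3
`print(c[0])` → prints [4, 9]

Answer:
[7, 8, 188]
3
[4, 9]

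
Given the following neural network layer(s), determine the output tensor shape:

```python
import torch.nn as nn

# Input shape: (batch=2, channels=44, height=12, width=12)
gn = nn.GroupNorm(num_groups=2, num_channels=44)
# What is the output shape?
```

Input: (2, 44, 12, 12) -> Output: (2, 44, 12, 12)

Answer: (2, 44, 12, 12)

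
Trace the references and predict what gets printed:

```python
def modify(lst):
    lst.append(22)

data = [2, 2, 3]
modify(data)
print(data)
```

Key concept: function modifies passed list.
Step by step:
`data = [2, 2, 3]` → data = [2, 2, 3]
`modify(data)` → data = [2, 2, 3, 22]
`print(data)` → prints [2, 2, 3, 22]

Answer: [2, 2, 3, 22]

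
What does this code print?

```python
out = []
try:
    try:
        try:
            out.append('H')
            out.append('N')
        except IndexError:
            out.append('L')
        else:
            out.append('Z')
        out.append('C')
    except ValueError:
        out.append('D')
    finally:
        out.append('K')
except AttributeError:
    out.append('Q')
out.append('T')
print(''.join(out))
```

Execution trace: 'H' (inner try body) → 'N' (inner try body, no exception) → 'Z' (inner else) → 'C' (try body, no exception) → 'K' (finally) → 'T' (after the try/except). Output: HNZCKT

Answer: HNZCKT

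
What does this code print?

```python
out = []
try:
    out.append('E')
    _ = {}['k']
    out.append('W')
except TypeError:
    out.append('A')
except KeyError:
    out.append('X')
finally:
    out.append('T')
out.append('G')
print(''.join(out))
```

Execution trace: 'E' (try body) → 'X' (except KeyError) → 'T' (finally) → 'G' (after the try/except). Output: EXTG

Answer: EXTG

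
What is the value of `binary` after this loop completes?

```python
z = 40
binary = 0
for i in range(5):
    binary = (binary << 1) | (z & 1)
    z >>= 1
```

Reverse lowest 5 bits of 40
`binary` takes the values: 0 → 1 → 2

Answer: 2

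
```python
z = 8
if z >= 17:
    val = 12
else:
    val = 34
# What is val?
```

Trace:
`z = 8` → z = 8
`if z >= 17: ...` → z >= 17 is False, take else branch → val = 34
So val = 34

Answer: 34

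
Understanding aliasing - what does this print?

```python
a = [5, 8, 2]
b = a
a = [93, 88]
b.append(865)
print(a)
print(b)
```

Key concept: rebinding vs mutation: a is rebound to a new list, b still points at the original.
Step by step:
`a = [5, 8, 2]` → a = [5, 8, 2]
`b = a` → b = [5, 8, 2] (same object as a)
`a = [93, 88]` → a = [93, 88]
`b.append(865)` → b = [5, 8, 2, 865]
`print(a)` → prints [93, 88]
`print(b)` → prints [5, 8, 2, 865]

Answer:
[93, 88]
[5, 8, 2, 865]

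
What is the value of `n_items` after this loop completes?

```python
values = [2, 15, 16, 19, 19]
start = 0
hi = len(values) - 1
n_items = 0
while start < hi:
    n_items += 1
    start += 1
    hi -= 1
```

Iterations until pointers meet (list length 5)
`n_items` takes the values: 0 → 1 → 2

Answer: 2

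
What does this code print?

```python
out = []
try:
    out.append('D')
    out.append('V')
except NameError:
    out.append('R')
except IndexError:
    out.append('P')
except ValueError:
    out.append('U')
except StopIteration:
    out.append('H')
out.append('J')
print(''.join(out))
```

Execution trace: 'D' (try body) → 'V' (try body, no exception) → 'J' (after the try/except). Output: DVJ

Answer: DVJ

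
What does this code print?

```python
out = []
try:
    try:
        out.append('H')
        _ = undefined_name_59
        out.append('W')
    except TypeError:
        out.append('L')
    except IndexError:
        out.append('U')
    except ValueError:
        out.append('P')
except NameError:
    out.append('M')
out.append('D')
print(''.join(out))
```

Execution trace: 'H' (try body) → 'M' (outer except NameError) → 'D' (after the try/except). Output: HMD

Answer: HMD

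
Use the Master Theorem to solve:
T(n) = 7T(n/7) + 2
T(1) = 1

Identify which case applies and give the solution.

a=7, b=7, f(n)=2. log_7(7) = 1. Since c=0 < 1, Case 1 applies: T(n) = Θ(n^log_b(a)) = O(n).

Answer: O(n) - Case 1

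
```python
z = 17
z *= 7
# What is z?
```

Trace:
`z = 17` → z = 17
`z *= 7` → z = 119
So z = 119

Answer: 119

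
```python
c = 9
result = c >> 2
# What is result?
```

Trace:
`c = 9` → c = 9
`result = c >> 2` → result = 2
So result = 2

Answer: 2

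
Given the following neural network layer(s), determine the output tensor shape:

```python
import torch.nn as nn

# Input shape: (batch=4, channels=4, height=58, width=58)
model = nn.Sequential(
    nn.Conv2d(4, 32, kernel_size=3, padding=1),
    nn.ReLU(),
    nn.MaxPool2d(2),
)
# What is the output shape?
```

Input: (4, 4, 58, 58) -> after Conv2d: (4, 32, 58, 58) -> after ReLU: (4, 32, 58, 58) -> Output: (4, 32, 29, 29)

Answer: (4, 32, 29, 29)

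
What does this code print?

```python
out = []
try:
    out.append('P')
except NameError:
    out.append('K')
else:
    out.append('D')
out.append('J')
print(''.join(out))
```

Execution trace: 'P' (try body, no exception) → 'D' (else) → 'J' (after the try/except). Output: PDJ

Answer: PDJ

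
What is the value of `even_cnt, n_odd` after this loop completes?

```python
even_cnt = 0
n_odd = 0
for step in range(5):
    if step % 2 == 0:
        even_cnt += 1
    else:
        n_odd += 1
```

Count evens and odds in range(5)
`even_cnt, n_odd` takes the values: (0, 0) → (1, 0) → (1, 1) → (2, 1) → (2, 2) → (3, 2)

Answer: 3, 2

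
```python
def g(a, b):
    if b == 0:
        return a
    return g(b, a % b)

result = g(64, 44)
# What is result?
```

g(64, 44) -> g(44, 20) -> g(20, 4) -> g(4, 0) -> 4

Answer: 4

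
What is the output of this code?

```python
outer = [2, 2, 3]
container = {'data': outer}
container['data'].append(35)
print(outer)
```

Key concept: dict holds reference to list.
Step by step:
`outer = [2, 2, 3]` → outer = [2, 2, 3]
`container = {'data': outer}` → container = {'data': [2, 2, 3]}
`container['data'].append(35)` → outer = [2, 2, 3, 35]; container = {'data': [2, 2, 3, 35]}
`print(outer)` → prints [2, 2, 3, 35]

Answer: [2, 2, 3, 35]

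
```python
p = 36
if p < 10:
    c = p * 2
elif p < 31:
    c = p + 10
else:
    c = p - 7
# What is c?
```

Trace:
`p = 36` → p = 36
`if p < 10: ...` → p < 10 is False, p < 31 is False, take else branch → c = 29
So c = 29

Answer: 29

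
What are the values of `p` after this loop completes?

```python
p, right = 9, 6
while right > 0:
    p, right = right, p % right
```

GCD of 9 and 6
`p` takes the values: 9 → 6 → 3

Answer: 3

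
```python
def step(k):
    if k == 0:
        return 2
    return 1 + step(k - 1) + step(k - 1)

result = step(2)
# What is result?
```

step(k) = 1 + 2·step(k-1), step(0)=2. Closed form: (2+1)·2^2 - 1 = 11.

Answer: 11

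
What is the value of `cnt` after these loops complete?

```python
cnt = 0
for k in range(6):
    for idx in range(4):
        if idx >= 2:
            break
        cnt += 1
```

Inner breaks at 2, outer runs 6 times
`cnt` takes the values: 0 → 1 → 2 → 3 → 4 → 5 → 6 → 7 → 8 → 9 → 10 → 11 → 12

Answer: 12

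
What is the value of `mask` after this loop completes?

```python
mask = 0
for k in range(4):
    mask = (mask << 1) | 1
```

Build 4 consecutive 1-bits: 0b1111
`mask` takes the values: 0 → 1 → 3 → 7 → 15

Answer: 15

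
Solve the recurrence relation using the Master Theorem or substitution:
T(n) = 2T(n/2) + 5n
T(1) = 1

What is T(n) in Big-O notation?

By Master Theorem: a=2, b=2, f(n)=5n. Since log_2(2) = 1 and f(n) = Θ(n^1), Case 2 applies. T(n) = O(n log n).

Answer: O(n log n)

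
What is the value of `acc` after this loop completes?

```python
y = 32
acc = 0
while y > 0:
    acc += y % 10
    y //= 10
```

Sum digits of 32
`acc` takes the values: 0 → 2 → 5

Answer: 5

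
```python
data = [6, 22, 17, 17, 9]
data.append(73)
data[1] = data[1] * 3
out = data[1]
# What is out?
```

Trace:
`data = [6, 22, 17, 17, 9]` → data = [6, 22, 17, 17, 9]
`data.append(73)` → data = [6, 22, 17, 17, 9, 73]
`data[1] = data[1] * 3` → data = [6, 66, 17, 17, 9, 73]
`out = data[1]` → out = 66
So out = 66

Answer: 66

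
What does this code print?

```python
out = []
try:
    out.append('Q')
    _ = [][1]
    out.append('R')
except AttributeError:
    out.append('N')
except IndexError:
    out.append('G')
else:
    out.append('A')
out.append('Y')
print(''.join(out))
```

Execution trace: 'Q' (try body) → 'G' (except IndexError) → 'Y' (after the try/except). Output: QGY

Answer: QGY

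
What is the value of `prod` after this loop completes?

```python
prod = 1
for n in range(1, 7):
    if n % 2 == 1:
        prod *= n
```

Product of odd numbers 1 to 6
`prod` takes the values: 1 → 3 → 15

Answer: 15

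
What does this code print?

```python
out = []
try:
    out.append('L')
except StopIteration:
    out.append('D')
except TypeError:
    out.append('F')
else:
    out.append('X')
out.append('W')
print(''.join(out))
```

Execution trace: 'L' (try body, no exception) → 'X' (else) → 'W' (after the try/except). Output: LXW

Answer: LXW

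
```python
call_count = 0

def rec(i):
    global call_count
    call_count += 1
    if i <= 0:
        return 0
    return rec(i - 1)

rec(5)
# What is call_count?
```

Linear recursion stepping by 1: 6 calls from i=5 down to ≤0.

Answer: 6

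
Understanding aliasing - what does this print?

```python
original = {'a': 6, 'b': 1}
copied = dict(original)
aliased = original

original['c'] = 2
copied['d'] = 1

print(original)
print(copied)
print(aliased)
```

Key concept: dict() creates copy, assignment creates alias.
Step by step:
`original = {'a': 6, 'b': 1}` → original = {'a': 6, 'b': 1}
`copied = dict(original)` → copied = {'a': 6, 'b': 1}
`aliased = original` → aliased = {'a': 6, 'b': 1} (same object as original)
`original['c'] = 2` → original = {'a': 6, 'b': 1, 'c': 2} (same object as aliased); aliased = {'a': 6, 'b': 1, 'c': 2} (same object as original)
`copied['d'] = 1` → copied = {'a': 6, 'b': 1, 'd': 1}
`print(original)` → prints {'a': 6, 'b': 1, 'c': 2}
`print(copied)` → prints {'a': 6, 'b': 1, 'd': 1}
`print(aliased)` → prints {'a': 6, 'b': 1, 'c': 2}

Answer:
{'a': 6, 'b': 1, 'c': 2}
{'a': 6, 'b': 1, 'd': 1}
{'a': 6, 'b': 1, 'c': 2}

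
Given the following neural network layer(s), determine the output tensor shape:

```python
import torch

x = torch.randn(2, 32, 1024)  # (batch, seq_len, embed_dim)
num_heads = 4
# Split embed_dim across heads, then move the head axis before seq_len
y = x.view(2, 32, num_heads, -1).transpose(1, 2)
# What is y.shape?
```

Input: (2, 32, 1024) -> head_dim = 1024 // 4 = 256; after view: (2, 32, 4, 256) -> after transpose(1, 2): (2, 4, 32, 256) -> Output: (2, 4, 32, 256)

Answer: (2, 4, 32, 256)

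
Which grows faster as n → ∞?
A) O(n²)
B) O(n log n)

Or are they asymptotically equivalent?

O(n²) vs O(n log n): Higher order terms dominate.

Answer: A) O(n²) grows faster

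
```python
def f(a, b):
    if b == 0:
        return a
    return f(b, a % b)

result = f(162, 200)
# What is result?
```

f(162, 200) -> f(200, 162) -> f(162, 38) -> f(38, 10) -> f(10, 8) -> f(8, 2) -> f(2, 0) -> 2

Answer: 2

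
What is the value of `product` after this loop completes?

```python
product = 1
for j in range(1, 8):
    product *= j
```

7! = 5040
`product` takes the values: 1 → 2 → 6 → 24 → 120 → 720 → 5040

Answer: 5040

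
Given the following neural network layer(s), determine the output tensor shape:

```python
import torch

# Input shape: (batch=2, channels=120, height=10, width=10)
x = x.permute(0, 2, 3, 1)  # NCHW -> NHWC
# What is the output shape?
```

Input: (2, 120, 10, 10) -> Output: (2, 10, 10, 120)

Answer: (2, 10, 10, 120)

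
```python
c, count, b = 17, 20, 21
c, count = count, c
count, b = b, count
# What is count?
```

Trace:
`c, count, b = 17, 20, 21` → c = 17; count = 20; b = 21
`c, count = count, c` → c = 20; count = 17
`count, b = b, count` → count = 21; b = 17
So count = 21

Answer: 21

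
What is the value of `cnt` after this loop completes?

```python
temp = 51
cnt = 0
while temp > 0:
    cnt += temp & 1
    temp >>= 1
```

Count set bits in 51 (binary: 0b110011)
`cnt` takes the values: 0 → 1 → 2 → 3 → 4

Answer: 4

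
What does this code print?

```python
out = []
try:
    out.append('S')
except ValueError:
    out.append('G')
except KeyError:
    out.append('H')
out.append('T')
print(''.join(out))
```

Execution trace: 'S' (try body, no exception) → 'T' (after the try/except). Output: ST

Answer: ST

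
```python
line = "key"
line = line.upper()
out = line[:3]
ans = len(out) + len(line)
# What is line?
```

Trace:
`line = "key"` → line = 'key'
`line = line.upper()` → line = 'KEY'
`out = line[:3]` → out = 'KEY'
`ans = len(out) + len(line)` → ans = 6
So line = 'KEY'

Answer: 'KEY'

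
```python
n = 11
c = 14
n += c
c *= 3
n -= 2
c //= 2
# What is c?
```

Trace:
`n = 11` → n = 11
`c = 14` → c = 14
`n += c` → n = 25
`c *= 3` → c = 42
`n -= 2` → n = 23
`c //= 2` → c = 21
So c = 21

Answer: 21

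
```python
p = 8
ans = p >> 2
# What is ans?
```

Trace:
`p = 8` → p = 8
`ans = p >> 2` → ans = 2
So ans = 2

Answer: 2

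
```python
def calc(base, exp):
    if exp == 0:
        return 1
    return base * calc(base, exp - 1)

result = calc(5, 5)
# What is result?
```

calc(5, 5) = 5 * 5 * 5 * 5 * 5 = 3125

Answer: 3125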